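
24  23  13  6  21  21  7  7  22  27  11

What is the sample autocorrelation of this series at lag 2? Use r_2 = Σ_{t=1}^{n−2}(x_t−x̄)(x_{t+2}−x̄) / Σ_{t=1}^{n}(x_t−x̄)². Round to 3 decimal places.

-0.693

Mean x̄ = (24 + 23 + 13 + 6 + 21 + 21 + 7 + 7 + 22 + 27 + 11)/11 = 16.5455
Numerator Σ_{t=1}^{9}(x_t−x̄)(x_{t+2}−x̄) = -424.4132
Denominator Σ(x_t−x̄)² = 612.7273
r_2 = -424.4132 / 612.7273 = -0.693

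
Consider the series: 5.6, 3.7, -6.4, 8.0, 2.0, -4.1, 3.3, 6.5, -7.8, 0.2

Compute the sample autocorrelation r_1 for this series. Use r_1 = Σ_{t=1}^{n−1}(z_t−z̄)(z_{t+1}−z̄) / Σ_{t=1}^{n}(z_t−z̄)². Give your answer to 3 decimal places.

-0.358

Mean z̄ = (5.6 + 3.7 − 6.4 + 8.0 + 2.0 − 4.1 + 3.3 + 6.5 − 7.8 + 0.2)/10 = 1.1000
Numerator Σ_{t=1}^{9}(z_t−z̄)(z_{t+1}−z̄) = -97.6300
Denominator Σ(z_t−z̄)² = 272.7400
r_1 = -97.6300 / 272.7400 = -0.358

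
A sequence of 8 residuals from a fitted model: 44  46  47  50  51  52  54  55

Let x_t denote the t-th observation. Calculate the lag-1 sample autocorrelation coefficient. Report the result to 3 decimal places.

0.617

Mean x̄ = (44 + 46 + 47 + 50 + 51 + 52 + 54 + 55)/8 = 49.8750
Deviations from mean: -5.8750, -3.8750, -2.8750, 0.1250, 1.1250, 2.1250, 4.1250, 5.1250
Σ(x_t−x̄)(x_{t+1}−x̄) = (22.7656) + (11.1406) + (-0.3594) + (0.1406) + (2.3906) + (8.7656) + (21.1406) = 65.9844
Denominator Σ(x_t−x̄)² = 106.8750
r_1 = 65.9844 / 106.8750 = 0.617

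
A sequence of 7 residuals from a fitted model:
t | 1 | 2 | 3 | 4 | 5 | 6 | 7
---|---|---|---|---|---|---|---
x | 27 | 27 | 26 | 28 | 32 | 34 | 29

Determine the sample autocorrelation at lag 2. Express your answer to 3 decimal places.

Mean x̄ = (27 + 27 + 26 + 28 + 32 + 34 + 29)/7 = 29.0000
Numerator Σ_{t=1}^{5}(x_t−x̄)(x_{t+2}−x̄) = -6.0000
Denominator Σ(x_t−x̄)² = 52.0000
r_2 = -6.0000 / 52.0000 = -0.115

-0.115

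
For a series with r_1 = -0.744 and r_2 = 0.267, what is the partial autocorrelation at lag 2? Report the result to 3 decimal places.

φ_{22} = (r_2 − r_1²) / (1 − r_1²)
r_1² = (-0.744)² = 0.553536
Numerator = 0.267 − 0.5535 = -0.2865; denominator = 1 − 0.5535 = 0.4465
φ_{22} = -0.2865 / 0.4465 = -0.642

-0.642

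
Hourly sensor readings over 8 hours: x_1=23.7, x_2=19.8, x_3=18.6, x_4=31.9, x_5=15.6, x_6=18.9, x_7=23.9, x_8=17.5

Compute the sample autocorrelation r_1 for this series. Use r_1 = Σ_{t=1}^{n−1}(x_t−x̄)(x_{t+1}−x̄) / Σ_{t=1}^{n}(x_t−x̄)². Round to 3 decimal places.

-0.486

Mean x̄ = (23.7 + 19.8 + 18.6 + 31.9 + 15.6 + 18.9 + 23.9 + 17.5)/8 = 21.2375
Deviations from mean: 2.4625, -1.4375, -2.6375, 10.6625, -5.6375, -2.3375, 2.6625, -3.7375
Σ(x_t−x̄)(x_{t+1}−x̄) = (-3.5398) + (3.7914) + (-28.1223) + (-60.1098) + (13.1777) + (-6.2236) + (-9.9511) = -90.9777
Denominator Σ(x_t−x̄)² = 187.0788
r_1 = -90.9777 / 187.0788 = -0.486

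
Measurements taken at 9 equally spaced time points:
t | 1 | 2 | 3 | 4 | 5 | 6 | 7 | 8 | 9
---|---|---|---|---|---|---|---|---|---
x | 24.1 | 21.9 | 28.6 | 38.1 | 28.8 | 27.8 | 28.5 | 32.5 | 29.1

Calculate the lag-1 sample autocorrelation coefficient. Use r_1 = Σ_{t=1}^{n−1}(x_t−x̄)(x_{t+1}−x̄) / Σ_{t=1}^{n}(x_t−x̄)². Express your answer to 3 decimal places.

0.188

Mean x̄ = (24.1 + 21.9 + 28.6 + 38.1 + 28.8 + 27.8 + 28.5 + 32.5 + 29.1)/9 = 28.8222
Numerator Σ_{t=1}^{8}(x_t−x̄)(x_{t+1}−x̄) = 32.1473
Denominator Σ(x_t−x̄)² = 171.0956
r_1 = 32.1473 / 171.0956 = 0.188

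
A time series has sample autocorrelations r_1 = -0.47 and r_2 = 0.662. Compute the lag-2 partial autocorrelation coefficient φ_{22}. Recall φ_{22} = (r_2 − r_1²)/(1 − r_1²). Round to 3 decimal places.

0.566

φ_{22} = (r_2 − r_1²) / (1 − r_1²)
r_1² = (-0.47)² = 0.2209
Numerator = 0.662 − 0.2209 = 0.4411; denominator = 1 − 0.2209 = 0.7791
φ_{22} = 0.4411 / 0.7791 = 0.566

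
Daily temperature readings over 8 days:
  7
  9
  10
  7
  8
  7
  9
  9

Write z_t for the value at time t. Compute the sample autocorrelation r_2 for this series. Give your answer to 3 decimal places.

Mean z̄ = (7 + 9 + 10 + 7 + 8 + 7 + 9 + 9)/8 = 8.2500
Deviations from mean: -1.2500, 0.7500, 1.7500, -1.2500, -0.2500, -1.2500, 0.7500, 0.7500
Σ(z_t−z̄)(z_{t+2}−z̄) = (-2.1875) + (-0.9375) + (-0.4375) + (1.5625) + (-0.1875) + (-0.9375) = -3.1250
Denominator Σ(z_t−z̄)² = 9.5000
r_2 = -3.1250 / 9.5000 = -0.329

-0.329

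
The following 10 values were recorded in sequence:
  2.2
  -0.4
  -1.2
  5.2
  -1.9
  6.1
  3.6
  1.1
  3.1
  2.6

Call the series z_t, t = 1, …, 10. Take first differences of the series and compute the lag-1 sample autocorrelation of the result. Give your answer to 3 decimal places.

-0.697

First differences Δz: -2.6, -0.8, 6.4, -7.1, 8.0, -2.5, -2.5, 2.0, -0.5
Mean of differences = 0.0444
Numerator Σ(Δz_t−Δz̄)(Δz_{t+1}−Δz̄) = -125.1875
Denominator Σ(Δz_t−Δz̄)² = 179.5022
r_1(Δz) = -125.1875 / 179.5022 = -0.697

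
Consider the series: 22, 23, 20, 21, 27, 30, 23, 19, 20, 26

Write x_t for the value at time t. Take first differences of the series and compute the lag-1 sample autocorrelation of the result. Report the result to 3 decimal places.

0.180

First differences Δx: 1, -3, 1, 6, 3, -7, -4, 1, 6
Mean of differences = 0.4444
Numerator Σ(Δx_t−Δx̄)(Δx_{t+1}−Δx̄) = 28.1358
Denominator Σ(Δx_t−Δx̄)² = 156.2222
r_1(Δx) = 28.1358 / 156.2222 = 0.180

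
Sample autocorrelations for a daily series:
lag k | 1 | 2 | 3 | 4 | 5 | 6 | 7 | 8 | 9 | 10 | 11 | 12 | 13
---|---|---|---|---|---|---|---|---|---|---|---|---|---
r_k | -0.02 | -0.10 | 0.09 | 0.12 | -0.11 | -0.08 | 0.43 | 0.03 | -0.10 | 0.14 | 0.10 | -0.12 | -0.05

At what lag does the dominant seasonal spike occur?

The largest autocorrelation is r_7 = 0.43; the remaining lags stay at or below 0.14.
The dominant spike at lag 7 indicates a seasonal period of 7.

7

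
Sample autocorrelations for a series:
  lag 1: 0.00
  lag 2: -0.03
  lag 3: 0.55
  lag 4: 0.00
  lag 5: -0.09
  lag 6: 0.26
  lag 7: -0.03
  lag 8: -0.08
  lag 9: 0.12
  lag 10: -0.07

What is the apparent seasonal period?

The largest autocorrelation is r_3 = 0.55, with a weaker echo at lag 6 (0.26); the remaining lags stay at or below 0.12.
The dominant spike at lag 3 indicates a seasonal period of 3.

3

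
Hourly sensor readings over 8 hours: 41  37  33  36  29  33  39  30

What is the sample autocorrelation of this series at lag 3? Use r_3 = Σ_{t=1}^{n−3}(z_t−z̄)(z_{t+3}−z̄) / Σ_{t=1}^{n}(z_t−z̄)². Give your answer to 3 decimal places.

0.244

Mean z̄ = (41 + 37 + 33 + 36 + 29 + 33 + 39 + 30)/8 = 34.7500
Deviations from mean: 6.2500, 2.2500, -1.7500, 1.2500, -5.7500, -1.7500, 4.2500, -4.7500
Σ(z_t−z̄)(z_{t+3}−z̄) = (7.8125) + (-12.9375) + (3.0625) + (5.3125) + (27.3125) = 30.5625
Denominator Σ(z_t−z̄)² = 125.5000
r_3 = 30.5625 / 125.5000 = 0.244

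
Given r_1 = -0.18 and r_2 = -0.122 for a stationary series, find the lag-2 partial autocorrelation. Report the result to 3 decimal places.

-0.160

φ_{22} = (r_2 − r_1²) / (1 − r_1²)
r_1² = (-0.18)² = 0.0324
Numerator = -0.122 − 0.0324 = -0.1544; denominator = 1 − 0.0324 = 0.9676
φ_{22} = -0.1544 / 0.9676 = -0.160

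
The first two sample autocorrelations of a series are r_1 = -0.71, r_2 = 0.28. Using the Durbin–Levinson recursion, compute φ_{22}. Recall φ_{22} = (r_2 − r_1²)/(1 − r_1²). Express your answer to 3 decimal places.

-0.452

φ_{22} = (r_2 − r_1²) / (1 − r_1²)
r_1² = (-0.71)² = 0.5041
Numerator = 0.28 − 0.5041 = -0.2241; denominator = 1 − 0.5041 = 0.4959
φ_{22} = -0.2241 / 0.4959 = -0.452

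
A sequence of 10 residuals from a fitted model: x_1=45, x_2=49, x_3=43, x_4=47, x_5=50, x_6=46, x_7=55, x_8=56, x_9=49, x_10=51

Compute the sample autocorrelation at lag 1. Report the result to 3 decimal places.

0.198

Mean x̄ = (45 + 49 + 43 + 47 + 50 + 46 + 55 + 56 + 49 + 51)/10 = 49.1000
Numerator Σ_{t=1}^{9}(x_t−x̄)(x_{t+1}−x̄) = 30.6900
Denominator Σ(x_t−x̄)² = 154.9000
r_1 = 30.6900 / 154.9000 = 0.198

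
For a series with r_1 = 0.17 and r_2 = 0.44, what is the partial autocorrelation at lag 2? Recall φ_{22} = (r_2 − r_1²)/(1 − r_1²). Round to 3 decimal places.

φ_{22} = (r_2 − r_1²) / (1 − r_1²)
r_1² = (0.17)² = 0.0289
Numerator = 0.44 − 0.0289 = 0.4111; denominator = 1 − 0.0289 = 0.9711
φ_{22} = 0.4111 / 0.9711 = 0.423

0.423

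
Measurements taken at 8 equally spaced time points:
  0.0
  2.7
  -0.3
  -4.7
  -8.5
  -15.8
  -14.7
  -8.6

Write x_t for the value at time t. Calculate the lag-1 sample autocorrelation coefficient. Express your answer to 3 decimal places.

Mean x̄ = (0.0 + 2.7 − 0.3 − 4.7 − 8.5 − 15.8 − 14.7 − 8.6)/8 = -6.2375
Numerator Σ_{t=1}^{7}(x_t−x̄)(x_{t+1}−x̄) = 237.0148
Denominator Σ(x_t−x̄)² = 330.1588
r_1 = 237.0148 / 330.1588 = 0.718

0.718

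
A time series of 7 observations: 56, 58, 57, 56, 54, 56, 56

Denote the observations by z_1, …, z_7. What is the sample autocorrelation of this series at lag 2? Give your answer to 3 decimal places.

Mean z̄ = (56 + 58 + 57 + 56 + 54 + 56 + 56)/7 = 56.1429
Deviations from mean: -0.1429, 1.8571, 0.8571, -0.1429, -2.1429, -0.1429, -0.1429
Σ(z_t−z̄)(z_{t+2}−z̄) = (-0.1224) + (-0.2653) + (-1.8367) + (0.0204) + (0.3061) = -1.8980
Denominator Σ(z_t−z̄)² = 8.8571
r_2 = -1.8980 / 8.8571 = -0.214

-0.214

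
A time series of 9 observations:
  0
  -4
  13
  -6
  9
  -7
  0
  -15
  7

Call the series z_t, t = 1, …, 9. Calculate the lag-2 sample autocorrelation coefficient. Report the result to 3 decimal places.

Mean z̄ = (0 − 4 + 13 − 6 + 9 − 7 + 0 − 15 + 7)/9 = -0.3333
Numerator Σ_{t=1}^{7}(z_t−z̄)(z_{t+2}−z̄) = 290.7778
Denominator Σ(z_t−z̄)² = 624.0000
r_2 = 290.7778 / 624.0000 = 0.466

0.466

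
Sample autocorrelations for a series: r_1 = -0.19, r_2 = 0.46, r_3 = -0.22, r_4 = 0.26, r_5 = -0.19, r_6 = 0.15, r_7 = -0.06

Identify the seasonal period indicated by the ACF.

2

The largest autocorrelation is r_2 = 0.46, with weaker echoes at lags 4 (0.26) and 6 (0.15); the remaining lags stay at or below -0.06.
The dominant spike at lag 2 indicates a seasonal period of 2.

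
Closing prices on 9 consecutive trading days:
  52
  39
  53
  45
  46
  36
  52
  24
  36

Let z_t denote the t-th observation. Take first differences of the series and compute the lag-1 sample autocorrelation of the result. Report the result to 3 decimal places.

First differences Δz: -13, 14, -8, 1, -10, 16, -28, 12
Mean of differences = -2.0000
Numerator Σ(Δz_t−Δz̄)(Δz_{t+1}−Δz̄) = -1290.0000
Denominator Σ(Δz_t−Δz̄)² = 1682.0000
r_1(Δz) = -1290.0000 / 1682.0000 = -0.767

-0.767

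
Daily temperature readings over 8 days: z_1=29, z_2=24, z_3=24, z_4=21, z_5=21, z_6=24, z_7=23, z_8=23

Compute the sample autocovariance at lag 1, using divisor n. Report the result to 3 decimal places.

Mean z̄ = (29 + 24 + 24 + 21 + 21 + 24 + 23 + 23)/8 = 23.6250
Σ_{t=1}^{7}(z_t−z̄)(z_{t+1}−z̄) = 7.2344
γ_1 = 7.2344 / 8 = 0.904

0.904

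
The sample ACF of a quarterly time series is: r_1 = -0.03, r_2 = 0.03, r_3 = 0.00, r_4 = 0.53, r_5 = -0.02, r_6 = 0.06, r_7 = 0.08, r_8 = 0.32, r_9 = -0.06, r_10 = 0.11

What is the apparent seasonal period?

4

The largest autocorrelation is r_4 = 0.53, with a weaker echo at lag 8 (0.32); the remaining lags stay at or below 0.11.
The dominant spike at lag 4 indicates a seasonal period of 4.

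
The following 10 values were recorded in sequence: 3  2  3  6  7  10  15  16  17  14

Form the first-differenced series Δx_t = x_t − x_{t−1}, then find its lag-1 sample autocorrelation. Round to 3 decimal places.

First differences Δx: -1, 1, 3, 1, 3, 5, 1, 1, -3
Mean of differences = 1.2222
Numerator Σ(Δx_t−Δx̄)(Δx_{t+1}−Δx̄) = 6.1728
Denominator Σ(Δx_t−Δx̄)² = 43.5556
r_1(Δx) = 6.1728 / 43.5556 = 0.142

0.142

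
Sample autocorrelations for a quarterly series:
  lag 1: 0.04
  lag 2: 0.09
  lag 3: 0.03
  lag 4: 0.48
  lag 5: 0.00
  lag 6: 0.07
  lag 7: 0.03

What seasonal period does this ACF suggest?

The largest autocorrelation is r_4 = 0.48; the remaining lags stay at or below 0.09.
The dominant spike at lag 4 indicates a seasonal period of 4.

4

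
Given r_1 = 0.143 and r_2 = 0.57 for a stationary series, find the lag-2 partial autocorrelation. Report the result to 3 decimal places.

0.561

φ_{22} = (r_2 − r_1²) / (1 − r_1²)
r_1² = (0.143)² = 0.020449
Numerator = 0.57 − 0.0204 = 0.5496; denominator = 1 − 0.0204 = 0.9796
φ_{22} = 0.5496 / 0.9796 = 0.561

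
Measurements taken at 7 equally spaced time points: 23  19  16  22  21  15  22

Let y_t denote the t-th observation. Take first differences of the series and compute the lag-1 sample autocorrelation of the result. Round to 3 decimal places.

First differences Δy: -4, -3, 6, -1, -6, 7
Mean of differences = -0.1667
Numerator Σ(Δy_t−Δȳ)(Δy_{t+1}−Δȳ) = -48.6944
Denominator Σ(Δy_t−Δȳ)² = 146.8333
r_1(Δy) = -48.6944 / 146.8333 = -0.332

-0.332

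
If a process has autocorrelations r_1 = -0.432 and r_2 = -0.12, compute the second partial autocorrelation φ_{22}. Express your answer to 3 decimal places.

φ_{22} = (r_2 − r_1²) / (1 − r_1²)
r_1² = (-0.432)² = 0.186624
Numerator = -0.12 − 0.1866 = -0.3066; denominator = 1 − 0.1866 = 0.8134
φ_{22} = -0.3066 / 0.8134 = -0.377

-0.377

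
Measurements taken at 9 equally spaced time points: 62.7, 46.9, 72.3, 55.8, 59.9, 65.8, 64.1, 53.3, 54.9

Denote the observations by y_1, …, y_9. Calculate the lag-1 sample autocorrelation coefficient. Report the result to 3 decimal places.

-0.469

Mean ȳ = (62.7 + 46.9 + 72.3 + 55.8 + 59.9 + 65.8 + 64.1 + 53.3 + 54.9)/9 = 59.5222
Numerator Σ_{t=1}^{8}(y_t−ȳ)(y_{t+1}−ȳ) = -218.9760
Denominator Σ(y_t−ȳ)² = 467.1356
r_1 = -218.9760 / 467.1356 = -0.469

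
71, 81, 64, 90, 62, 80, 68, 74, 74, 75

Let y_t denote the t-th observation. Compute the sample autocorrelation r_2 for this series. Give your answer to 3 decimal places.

Mean ȳ = (71 + 81 + 64 + 90 + 62 + 80 + 68 + 74 + 74 + 75)/10 = 73.9000
Numerator Σ_{t=1}^{8}(y_t−ȳ)(y_{t+2}−ȳ) = 429.3800
Denominator Σ(y_t−ȳ)² = 630.9000
r_2 = 429.3800 / 630.9000 = 0.681

0.681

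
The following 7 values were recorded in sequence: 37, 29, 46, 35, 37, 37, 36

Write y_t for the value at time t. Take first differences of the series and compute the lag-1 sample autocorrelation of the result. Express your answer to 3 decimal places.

First differences Δy: -8, 17, -11, 2, 0, -1
Mean of differences = -0.1667
Numerator Σ(Δy_t−Δȳ)(Δy_{t+1}−Δȳ) = -343.6944
Denominator Σ(Δy_t−Δȳ)² = 478.8333
r_1(Δy) = -343.6944 / 478.8333 = -0.718

-0.718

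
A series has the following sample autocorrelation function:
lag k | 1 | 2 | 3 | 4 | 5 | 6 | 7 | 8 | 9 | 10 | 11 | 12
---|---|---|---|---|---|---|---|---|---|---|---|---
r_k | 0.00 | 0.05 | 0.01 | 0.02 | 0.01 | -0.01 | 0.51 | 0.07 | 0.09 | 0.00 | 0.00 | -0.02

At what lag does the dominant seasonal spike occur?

7

The largest autocorrelation is r_7 = 0.51; the remaining lags stay at or below 0.09.
The dominant spike at lag 7 indicates a seasonal period of 7.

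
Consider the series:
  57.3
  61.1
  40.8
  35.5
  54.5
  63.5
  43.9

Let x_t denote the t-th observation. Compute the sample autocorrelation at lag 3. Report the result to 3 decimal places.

-0.114

Mean x̄ = (57.3 + 61.1 + 40.8 + 35.5 + 54.5 + 63.5 + 43.9)/7 = 50.9429
Deviations from mean: 6.3571, 10.1571, -10.1429, -15.4429, 3.5571, 12.5571, -7.0429
Σ(x_t−x̄)(x_{t+3}−x̄) = (-98.1724) + (36.1304) + (-127.3653) + (108.7618) = -80.6455
Denominator Σ(x_t−x̄)² = 704.8771
r_3 = -80.6455 / 704.8771 = -0.114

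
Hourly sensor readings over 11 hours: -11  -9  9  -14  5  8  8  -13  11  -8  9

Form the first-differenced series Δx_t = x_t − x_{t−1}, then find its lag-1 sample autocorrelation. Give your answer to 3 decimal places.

First differences Δx: 2, 18, -23, 19, 3, 0, -21, 24, -19, 17
Mean of differences = 2.0000
Numerator Σ(Δx_t−Δx̄)(Δx_{t+1}−Δx̄) = -2047.0000
Denominator Σ(Δx_t−Δx̄)² = 2854.0000
r_1(Δx) = -2047.0000 / 2854.0000 = -0.717

-0.717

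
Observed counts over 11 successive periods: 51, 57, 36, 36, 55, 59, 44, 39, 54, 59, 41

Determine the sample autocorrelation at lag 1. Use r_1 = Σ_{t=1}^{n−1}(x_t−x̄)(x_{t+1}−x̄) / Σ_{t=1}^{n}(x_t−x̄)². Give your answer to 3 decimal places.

Mean x̄ = (51 + 57 + 36 + 36 + 55 + 59 + 44 + 39 + 54 + 59 + 41)/11 = 48.2727
Numerator Σ_{t=1}^{10}(x_t−x̄)(x_{t+1}−x̄) = -18.9835
Denominator Σ(x_t−x̄)² = 850.1818
r_1 = -18.9835 / 850.1818 = -0.022

-0.022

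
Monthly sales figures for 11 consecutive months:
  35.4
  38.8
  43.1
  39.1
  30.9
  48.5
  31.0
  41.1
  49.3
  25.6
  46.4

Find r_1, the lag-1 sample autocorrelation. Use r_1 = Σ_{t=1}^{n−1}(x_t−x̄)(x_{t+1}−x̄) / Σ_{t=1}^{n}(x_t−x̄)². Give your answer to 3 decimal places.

Mean x̄ = (35.4 + 38.8 + 43.1 + 39.1 + 30.9 + 48.5 + 31.0 + 41.1 + 49.3 + 25.6 + 46.4)/11 = 39.0182
Numerator Σ_{t=1}^{10}(x_t−x̄)(x_{t+1}−x̄) = -385.7349
Denominator Σ(x_t−x̄)² = 594.4964
r_1 = -385.7349 / 594.4964 = -0.649

-0.649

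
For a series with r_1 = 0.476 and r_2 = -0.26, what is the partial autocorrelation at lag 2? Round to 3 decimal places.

φ_{22} = (r_2 − r_1²) / (1 − r_1²)
r_1² = (0.476)² = 0.226576
Numerator = -0.26 − 0.2266 = -0.4866; denominator = 1 − 0.2266 = 0.7734
φ_{22} = -0.4866 / 0.7734 = -0.629

-0.629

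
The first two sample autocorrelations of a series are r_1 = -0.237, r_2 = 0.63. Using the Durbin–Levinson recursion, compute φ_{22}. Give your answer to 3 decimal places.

φ_{22} = (r_2 − r_1²) / (1 − r_1²)
r_1² = (-0.237)² = 0.056169
Numerator = 0.63 − 0.0562 = 0.5738; denominator = 1 − 0.0562 = 0.9438
φ_{22} = 0.5738 / 0.9438 = 0.608

0.608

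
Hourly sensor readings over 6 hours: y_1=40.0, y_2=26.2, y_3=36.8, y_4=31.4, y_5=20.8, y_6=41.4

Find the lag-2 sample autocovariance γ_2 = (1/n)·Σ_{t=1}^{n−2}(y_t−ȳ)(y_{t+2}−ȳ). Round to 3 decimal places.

Mean ȳ = (40.0 + 26.2 + 36.8 + 31.4 + 20.8 + 41.4)/6 = 32.7667
Σ_{t=1}^{4}(y_t−ȳ)(y_{t+2}−ȳ) = -21.9156
γ_2 = -21.9156 / 6 = -3.653

-3.653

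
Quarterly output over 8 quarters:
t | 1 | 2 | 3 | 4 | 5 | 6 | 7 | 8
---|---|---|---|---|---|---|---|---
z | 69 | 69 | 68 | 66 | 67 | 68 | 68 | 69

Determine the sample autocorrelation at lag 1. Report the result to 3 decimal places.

0.375

Mean z̄ = (69 + 69 + 68 + 66 + 67 + 68 + 68 + 69)/8 = 68.0000
Numerator Σ_{t=1}^{7}(z_t−z̄)(z_{t+1}−z̄) = 3.0000
Denominator Σ(z_t−z̄)² = 8.0000
r_1 = 3.0000 / 8.0000 = 0.375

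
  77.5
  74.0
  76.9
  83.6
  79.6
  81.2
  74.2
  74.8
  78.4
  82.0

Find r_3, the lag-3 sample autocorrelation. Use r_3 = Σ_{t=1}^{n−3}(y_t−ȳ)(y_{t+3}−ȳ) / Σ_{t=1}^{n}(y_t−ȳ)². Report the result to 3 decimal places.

Mean ȳ = (77.5 + 74.0 + 76.9 + 83.6 + 79.6 + 81.2 + 74.2 + 74.8 + 78.4 + 82.0)/10 = 78.2200
Numerator Σ_{t=1}^{7}(y_t−ȳ)(y_{t+3}−ȳ) = -54.6372
Denominator Σ(y_t−ȳ)² = 101.9760
r_3 = -54.6372 / 101.9760 = -0.536

-0.536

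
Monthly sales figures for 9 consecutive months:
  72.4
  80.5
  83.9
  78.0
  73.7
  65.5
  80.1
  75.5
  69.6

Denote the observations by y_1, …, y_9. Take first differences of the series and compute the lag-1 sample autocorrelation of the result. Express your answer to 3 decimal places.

First differences Δy: 8.1, 3.4, -5.9, -4.3, -8.2, 14.6, -4.6, -5.9
Mean of differences = -0.3500
Numerator Σ(Δy_t−Δȳ)(Δy_{t+1}−Δȳ) = -93.5025
Denominator Σ(Δy_t−Δȳ)² = 465.8600
r_1(Δy) = -93.5025 / 465.8600 = -0.201

-0.201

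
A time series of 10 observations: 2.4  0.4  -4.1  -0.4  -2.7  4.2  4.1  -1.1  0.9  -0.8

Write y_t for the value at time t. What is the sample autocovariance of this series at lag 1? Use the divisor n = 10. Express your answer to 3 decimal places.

Mean ȳ = (2.4 + 0.4 − 4.1 − 0.4 − 2.7 + 4.2 + 4.1 − 1.1 + 0.9 − 0.8)/10 = 0.2900
Σ_{t=1}^{9}(y_t−ȳ)(y_{t+1}−ȳ) = 1.2389
γ_1 = 1.2389 / 10 = 0.124

0.124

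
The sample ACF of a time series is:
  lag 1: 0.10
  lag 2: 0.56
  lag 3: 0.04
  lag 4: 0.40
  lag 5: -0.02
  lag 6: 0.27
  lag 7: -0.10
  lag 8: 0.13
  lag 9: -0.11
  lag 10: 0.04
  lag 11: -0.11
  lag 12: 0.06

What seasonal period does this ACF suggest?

2

The largest autocorrelation is r_2 = 0.56, with weaker echoes at lags 4 (0.40) and 6 (0.27); the remaining lags stay at or below 0.13.
The dominant spike at lag 2 indicates a seasonal period of 2.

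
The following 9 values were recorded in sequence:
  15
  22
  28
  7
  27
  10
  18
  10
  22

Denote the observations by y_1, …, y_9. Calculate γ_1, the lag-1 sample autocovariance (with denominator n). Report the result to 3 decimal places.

Mean ȳ = (15 + 22 + 28 + 7 + 27 + 10 + 18 + 10 + 22)/9 = 17.6667
Σ_{t=1}^{8}(y_t−ȳ)(y_{t+1}−ȳ) = -286.4444
γ_1 = -286.4444 / 9 = -31.827

-31.827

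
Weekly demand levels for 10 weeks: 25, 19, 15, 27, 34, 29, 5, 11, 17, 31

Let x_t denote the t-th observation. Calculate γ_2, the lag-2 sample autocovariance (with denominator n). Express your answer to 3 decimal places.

-38.868

Mean x̄ = (25 + 19 + 15 + 27 + 34 + 29 + 5 + 11 + 17 + 31)/10 = 21.3000
Σ_{t=1}^{8}(x_t−x̄)(x_{t+2}−x̄) = -388.6800
γ_2 = -388.6800 / 10 = -38.868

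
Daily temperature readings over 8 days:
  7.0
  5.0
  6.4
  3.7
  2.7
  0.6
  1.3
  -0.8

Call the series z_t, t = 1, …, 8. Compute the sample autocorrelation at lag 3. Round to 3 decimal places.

Mean z̄ = (7.0 + 5.0 + 6.4 + 3.7 + 2.7 + 0.6 + 1.3 − 0.8)/8 = 3.2375
Deviations from mean: 3.7625, 1.7625, 3.1625, 0.4625, -0.5375, -2.6375, -1.9375, -4.0375
Numerator Σ_{t=1}^{5}(z_t−z̄)(z_{t+3}−z̄) = -6.2742
Denominator Σ(z_t−z̄)² = 54.7788
r_3 = -6.2742 / 54.7788 = -0.115

-0.115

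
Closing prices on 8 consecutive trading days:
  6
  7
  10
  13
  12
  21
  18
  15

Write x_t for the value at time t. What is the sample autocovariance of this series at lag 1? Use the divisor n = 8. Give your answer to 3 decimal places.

12.836

Mean x̄ = (6 + 7 + 10 + 13 + 12 + 21 + 18 + 15)/8 = 12.7500
Deviations: -6.7500, -5.7500, -2.7500, 0.2500, -0.7500, 8.2500, 5.2500, 2.2500
Σ_{t=1}^{7}(x_t−x̄)(x_{t+1}−x̄) = 102.6875
γ_1 = 102.6875 / 8 = 12.836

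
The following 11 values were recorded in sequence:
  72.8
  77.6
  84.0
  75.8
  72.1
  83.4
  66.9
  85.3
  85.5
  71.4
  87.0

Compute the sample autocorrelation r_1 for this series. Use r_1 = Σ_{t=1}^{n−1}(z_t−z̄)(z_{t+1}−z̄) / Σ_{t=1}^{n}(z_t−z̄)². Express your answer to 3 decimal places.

-0.466

Mean z̄ = (72.8 + 77.6 + 84.0 + 75.8 + 72.1 + 83.4 + 66.9 + 85.3 + 85.5 + 71.4 + 87.0)/11 = 78.3455
Numerator Σ_{t=1}^{10}(z_t−z̄)(z_{t+1}−z̄) = -227.6393
Denominator Σ(z_t−z̄)² = 488.0073
r_1 = -227.6393 / 488.0073 = -0.466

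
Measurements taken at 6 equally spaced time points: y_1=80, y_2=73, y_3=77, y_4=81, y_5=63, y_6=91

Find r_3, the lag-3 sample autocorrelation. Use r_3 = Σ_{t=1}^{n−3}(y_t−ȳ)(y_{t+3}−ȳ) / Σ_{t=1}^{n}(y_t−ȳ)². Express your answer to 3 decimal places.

0.156

Mean ȳ = (80 + 73 + 77 + 81 + 63 + 91)/6 = 77.5000
Deviations from mean: 2.5000, -4.5000, -0.5000, 3.5000, -14.5000, 13.5000
Σ(y_t−ȳ)(y_{t+3}−ȳ) = (8.7500) + (65.2500) + (-6.7500) = 67.2500
Denominator Σ(y_t−ȳ)² = 431.5000
r_3 = 67.2500 / 431.5000 = 0.156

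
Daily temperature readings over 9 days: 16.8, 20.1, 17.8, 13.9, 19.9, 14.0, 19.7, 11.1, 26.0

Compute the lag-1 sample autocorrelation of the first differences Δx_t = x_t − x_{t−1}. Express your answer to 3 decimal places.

-0.617

First differences Δx: 3.3, -2.3, -3.9, 6.0, -5.9, 5.7, -8.6, 14.9
Mean of differences = 1.1500
Numerator Σ(Δx_t−Δx̄)(Δx_{t+1}−Δx̄) = -259.1825
Denominator Σ(Δx_t−Δx̄)² = 420.0800
r_1(Δx) = -259.1825 / 420.0800 = -0.617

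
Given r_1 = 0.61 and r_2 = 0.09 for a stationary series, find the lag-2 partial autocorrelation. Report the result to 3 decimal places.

-0.449

φ_{22} = (r_2 − r_1²) / (1 − r_1²)
r_1² = (0.61)² = 0.3721
Numerator = 0.09 − 0.3721 = -0.2821; denominator = 1 − 0.3721 = 0.6279
φ_{22} = -0.2821 / 0.6279 = -0.449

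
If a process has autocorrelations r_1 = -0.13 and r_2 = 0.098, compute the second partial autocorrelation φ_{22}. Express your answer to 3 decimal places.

0.082

φ_{22} = (r_2 − r_1²) / (1 − r_1²)
r_1² = (-0.13)² = 0.0169
Numerator = 0.098 − 0.0169 = 0.0811; denominator = 1 − 0.0169 = 0.9831
φ_{22} = 0.0811 / 0.9831 = 0.082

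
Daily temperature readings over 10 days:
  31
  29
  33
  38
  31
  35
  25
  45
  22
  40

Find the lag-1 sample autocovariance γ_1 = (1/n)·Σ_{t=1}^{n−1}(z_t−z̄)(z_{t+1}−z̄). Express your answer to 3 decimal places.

-32.761

Mean z̄ = (31 + 29 + 33 + 38 + 31 + 35 + 25 + 45 + 22 + 40)/10 = 32.9000
Σ_{t=1}^{9}(z_t−z̄)(z_{t+1}−z̄) = -327.6100
γ_1 = -327.6100 / 10 = -32.761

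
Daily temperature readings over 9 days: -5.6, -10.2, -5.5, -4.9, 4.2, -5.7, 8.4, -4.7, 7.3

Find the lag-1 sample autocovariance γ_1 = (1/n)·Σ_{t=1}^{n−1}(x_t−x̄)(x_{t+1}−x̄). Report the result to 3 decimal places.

-7.067

Mean x̄ = (-5.6 − 10.2 − 5.5 − 4.9 + 4.2 − 5.7 + 8.4 − 4.7 + 7.3)/9 = -1.8556
Σ_{t=1}^{8}(x_t−x̄)(x_{t+1}−x̄) = -63.6053
γ_1 = -63.6053 / 9 = -7.067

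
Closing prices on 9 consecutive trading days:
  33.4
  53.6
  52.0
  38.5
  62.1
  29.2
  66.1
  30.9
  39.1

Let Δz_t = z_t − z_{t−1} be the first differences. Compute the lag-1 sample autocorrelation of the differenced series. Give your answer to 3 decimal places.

First differences Δz: 20.2, -1.6, -13.5, 23.6, -32.9, 36.9, -35.2, 8.2
Mean of differences = 0.7125
Numerator Σ(Δz_t−Δz̄)(Δz_{t+1}−Δz̄) = -3891.6239
Denominator Σ(Δz_t−Δz̄)² = 4896.0488
r_1(Δz) = -3891.6239 / 4896.0488 = -0.795

-0.795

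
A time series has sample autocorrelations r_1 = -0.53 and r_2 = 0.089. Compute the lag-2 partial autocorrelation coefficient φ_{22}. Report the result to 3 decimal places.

-0.267

φ_{22} = (r_2 − r_1²) / (1 − r_1²)
r_1² = (-0.53)² = 0.2809
Numerator = 0.089 − 0.2809 = -0.1919; denominator = 1 − 0.2809 = 0.7191
φ_{22} = -0.1919 / 0.7191 = -0.267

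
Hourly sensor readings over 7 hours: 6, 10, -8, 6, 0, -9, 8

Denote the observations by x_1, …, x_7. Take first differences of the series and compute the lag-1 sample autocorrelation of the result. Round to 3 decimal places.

First differences Δx: 4, -18, 14, -6, -9, 17
Mean of differences = 0.3333
Numerator Σ(Δx_t−Δx̄)(Δx_{t+1}−Δx̄) = -500.7778
Denominator Σ(Δx_t−Δx̄)² = 941.3333
r_1(Δx) = -500.7778 / 941.3333 = -0.532

-0.532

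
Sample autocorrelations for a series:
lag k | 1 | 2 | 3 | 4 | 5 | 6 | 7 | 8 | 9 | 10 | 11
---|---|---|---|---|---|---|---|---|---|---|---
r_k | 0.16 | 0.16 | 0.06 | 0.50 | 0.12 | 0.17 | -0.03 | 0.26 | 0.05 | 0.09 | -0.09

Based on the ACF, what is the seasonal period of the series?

4

The largest autocorrelation is r_4 = 0.50, with a weaker echo at lag 8 (0.26); the remaining lags stay at or below 0.17.
The dominant spike at lag 4 indicates a seasonal period of 4.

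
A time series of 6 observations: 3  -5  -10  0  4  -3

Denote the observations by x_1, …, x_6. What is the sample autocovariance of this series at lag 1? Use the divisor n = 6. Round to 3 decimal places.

Mean x̄ = (3 − 5 − 10 + 0 + 4 − 3)/6 = -1.8333
Σ_{t=1}^{5}(x_t−x̄)(x_{t+1}−x̄) = -0.5278
γ_1 = -0.5278 / 6 = -0.088

-0.088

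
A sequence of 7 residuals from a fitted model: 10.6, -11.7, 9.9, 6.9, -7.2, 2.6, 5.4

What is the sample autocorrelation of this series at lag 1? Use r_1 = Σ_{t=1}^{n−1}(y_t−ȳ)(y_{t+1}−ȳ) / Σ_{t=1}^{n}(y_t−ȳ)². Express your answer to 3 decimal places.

-0.524

Mean ȳ = (10.6 − 11.7 + 9.9 + 6.9 − 7.2 + 2.6 + 5.4)/7 = 2.3571
Numerator Σ_{t=1}^{6}(y_t−ȳ)(y_{t+1}−ȳ) = -232.6347
Denominator Σ(y_t−ȳ)² = 443.7371
r_1 = -232.6347 / 443.7371 = -0.524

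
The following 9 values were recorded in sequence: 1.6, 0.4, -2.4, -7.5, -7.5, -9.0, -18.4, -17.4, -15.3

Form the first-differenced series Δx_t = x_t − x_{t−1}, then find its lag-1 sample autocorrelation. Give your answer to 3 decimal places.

-0.184

First differences Δx: -1.2, -2.8, -5.1, 0.0, -1.5, -9.4, 1.0, 2.1
Mean of differences = -2.1125
Numerator Σ(Δx_t−Δx̄)(Δx_{t+1}−Δx̄) = -17.6252
Denominator Σ(Δx_t−Δx̄)² = 95.6088
r_1(Δx) = -17.6252 / 95.6088 = -0.184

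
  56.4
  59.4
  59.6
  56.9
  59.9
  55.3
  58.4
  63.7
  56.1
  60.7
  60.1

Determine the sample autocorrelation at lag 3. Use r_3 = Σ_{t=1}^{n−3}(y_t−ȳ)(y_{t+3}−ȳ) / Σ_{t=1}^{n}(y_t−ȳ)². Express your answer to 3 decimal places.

0.390

Mean ȳ = (56.4 + 59.4 + 59.6 + 56.9 + 59.9 + 55.3 + 58.4 + 63.7 + 56.1 + 60.7 + 60.1)/11 = 58.7727
Numerator Σ_{t=1}^{8}(y_t−ȳ)(y_{t+3}−ȳ) = 23.6332
Denominator Σ(y_t−ȳ)² = 60.5818
r_3 = 23.6332 / 60.5818 = 0.390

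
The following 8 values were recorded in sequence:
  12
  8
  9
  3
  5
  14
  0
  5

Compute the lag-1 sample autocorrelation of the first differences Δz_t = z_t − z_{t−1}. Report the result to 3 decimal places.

First differences Δz: -4, 1, -6, 2, 9, -14, 5
Mean of differences = -1.0000
Numerator Σ(Δz_t−Δz̄)(Δz_{t+1}−Δz̄) = -209.0000
Denominator Σ(Δz_t−Δz̄)² = 352.0000
r_1(Δz) = -209.0000 / 352.0000 = -0.594

-0.594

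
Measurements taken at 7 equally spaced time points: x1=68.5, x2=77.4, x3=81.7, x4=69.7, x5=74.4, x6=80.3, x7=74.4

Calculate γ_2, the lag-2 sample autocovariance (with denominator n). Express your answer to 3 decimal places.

Mean x̄ = (68.5 + 77.4 + 81.7 + 69.7 + 74.4 + 80.3 + 74.4)/7 = 75.2000
Deviations: -6.7000, 2.2000, 6.5000, -5.5000, -0.8000, 5.1000, -0.8000
Σ_{t=1}^{5}(x_t−x̄)(x_{t+2}−x̄) = -88.2600
γ_2 = -88.2600 / 7 = -12.609

-12.609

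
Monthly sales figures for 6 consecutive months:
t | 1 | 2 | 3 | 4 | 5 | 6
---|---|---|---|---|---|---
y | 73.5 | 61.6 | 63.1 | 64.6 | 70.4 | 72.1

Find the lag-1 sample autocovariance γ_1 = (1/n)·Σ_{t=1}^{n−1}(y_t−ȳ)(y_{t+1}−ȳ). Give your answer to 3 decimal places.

1.460

Mean ȳ = (73.5 + 61.6 + 63.1 + 64.6 + 70.4 + 72.1)/6 = 67.5500
Deviations: 5.9500, -5.9500, -4.4500, -2.9500, 2.8500, 4.5500
Σ_{t=1}^{5}(y_t−ȳ)(y_{t+1}−ȳ) = 8.7625
γ_1 = 8.7625 / 6 = 1.460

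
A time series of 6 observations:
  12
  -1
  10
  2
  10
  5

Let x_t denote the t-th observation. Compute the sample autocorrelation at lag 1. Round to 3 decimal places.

Mean x̄ = (12 − 1 + 10 + 2 + 10 + 5)/6 = 6.3333
Deviations from mean: 5.6667, -7.3333, 3.6667, -4.3333, 3.6667, -1.3333
Numerator Σ_{t=1}^{5}(x_t−x̄)(x_{t+1}−x̄) = -105.1111
Denominator Σ(x_t−x̄)² = 133.3333
r_1 = -105.1111 / 133.3333 = -0.788

-0.788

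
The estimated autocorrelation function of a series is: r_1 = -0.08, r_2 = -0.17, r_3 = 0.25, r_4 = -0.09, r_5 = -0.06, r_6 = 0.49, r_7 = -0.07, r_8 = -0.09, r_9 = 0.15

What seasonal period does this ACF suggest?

The largest autocorrelation is r_6 = 0.49; the remaining lags stay at or below 0.25.
The dominant spike at lag 6 indicates a seasonal period of 6.

6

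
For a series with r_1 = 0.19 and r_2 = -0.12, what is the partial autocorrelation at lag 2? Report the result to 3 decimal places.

-0.162

φ_{22} = (r_2 − r_1²) / (1 − r_1²)
r_1² = (0.19)² = 0.0361
Numerator = -0.12 − 0.0361 = -0.1561; denominator = 1 − 0.0361 = 0.9639
φ_{22} = -0.1561 / 0.9639 = -0.162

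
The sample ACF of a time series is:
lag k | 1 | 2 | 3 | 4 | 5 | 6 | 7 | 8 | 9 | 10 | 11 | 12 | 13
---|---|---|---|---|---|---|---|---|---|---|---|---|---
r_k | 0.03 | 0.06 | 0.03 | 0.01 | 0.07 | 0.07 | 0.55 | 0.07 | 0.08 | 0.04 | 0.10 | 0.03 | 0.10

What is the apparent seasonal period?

7

The largest autocorrelation is r_7 = 0.55; the remaining lags stay at or below 0.10.
The dominant spike at lag 7 indicates a seasonal period of 7.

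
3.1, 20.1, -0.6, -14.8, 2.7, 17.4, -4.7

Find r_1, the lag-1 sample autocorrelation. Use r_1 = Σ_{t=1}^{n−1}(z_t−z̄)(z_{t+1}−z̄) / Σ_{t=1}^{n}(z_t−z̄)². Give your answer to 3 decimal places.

-0.122

Mean z̄ = (3.1 + 20.1 − 0.6 − 14.8 + 2.7 + 17.4 − 4.7)/7 = 3.3143
Deviations from mean: -0.2143, 16.7857, -3.9143, -18.1143, -0.6143, 14.0857, -8.0143
Numerator Σ_{t=1}^{6}(z_t−z̄)(z_{t+1}−z̄) = -108.8088
Denominator Σ(z_t−z̄)² = 888.2686
r_1 = -108.8088 / 888.2686 = -0.122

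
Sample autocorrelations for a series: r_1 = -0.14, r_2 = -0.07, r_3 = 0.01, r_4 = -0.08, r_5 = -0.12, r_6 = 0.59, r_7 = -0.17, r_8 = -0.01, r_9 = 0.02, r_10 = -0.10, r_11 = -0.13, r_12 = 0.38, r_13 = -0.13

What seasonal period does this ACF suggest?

6

The largest autocorrelation is r_6 = 0.59, with a weaker echo at lag 12 (0.38); the remaining lags stay at or below 0.02.
The dominant spike at lag 6 indicates a seasonal period of 6.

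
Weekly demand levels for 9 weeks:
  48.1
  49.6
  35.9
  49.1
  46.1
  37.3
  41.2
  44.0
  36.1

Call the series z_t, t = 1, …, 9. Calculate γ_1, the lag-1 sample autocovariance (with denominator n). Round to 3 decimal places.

-5.979

Mean z̄ = (48.1 + 49.6 + 35.9 + 49.1 + 46.1 + 37.3 + 41.2 + 44.0 + 36.1)/9 = 43.0444
Σ_{t=1}^{8}(z_t−z̄)(z_{t+1}−z̄) = -53.8098
γ_1 = -53.8098 / 9 = -5.979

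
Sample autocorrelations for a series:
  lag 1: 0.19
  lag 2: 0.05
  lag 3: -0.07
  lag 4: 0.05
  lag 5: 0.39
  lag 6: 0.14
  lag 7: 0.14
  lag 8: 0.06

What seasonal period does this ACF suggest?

5

The largest autocorrelation is r_5 = 0.39; the remaining lags stay at or below 0.19.
The dominant spike at lag 5 indicates a seasonal period of 5.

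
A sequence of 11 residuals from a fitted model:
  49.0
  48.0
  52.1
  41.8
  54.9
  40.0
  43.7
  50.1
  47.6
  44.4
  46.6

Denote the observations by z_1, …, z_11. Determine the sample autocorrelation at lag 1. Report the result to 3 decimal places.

Mean z̄ = (49.0 + 48.0 + 52.1 + 41.8 + 54.9 + 40.0 + 43.7 + 50.1 + 47.6 + 44.4 + 46.6)/11 = 47.1091
Numerator Σ_{t=1}^{10}(z_t−z̄)(z_{t+1}−z̄) = -101.5583
Denominator Σ(z_t−z̄)² = 197.1091
r_1 = -101.5583 / 197.1091 = -0.515

-0.515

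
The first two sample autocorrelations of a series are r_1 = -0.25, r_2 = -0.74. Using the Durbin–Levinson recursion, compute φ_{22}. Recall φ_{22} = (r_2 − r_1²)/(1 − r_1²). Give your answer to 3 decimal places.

-0.856

φ_{22} = (r_2 − r_1²) / (1 − r_1²)
r_1² = (-0.25)² = 0.0625
Numerator = -0.74 − 0.0625 = -0.8025; denominator = 1 − 0.0625 = 0.9375
φ_{22} = -0.8025 / 0.9375 = -0.856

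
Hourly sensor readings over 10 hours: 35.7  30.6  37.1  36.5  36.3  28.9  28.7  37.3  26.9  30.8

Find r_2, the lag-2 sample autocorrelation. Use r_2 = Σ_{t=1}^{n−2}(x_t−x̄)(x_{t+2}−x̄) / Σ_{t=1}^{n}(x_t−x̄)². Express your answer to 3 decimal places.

Mean x̄ = (35.7 + 30.6 + 37.1 + 36.5 + 36.3 + 28.9 + 28.7 + 37.3 + 26.9 + 30.8)/10 = 32.8800
Numerator Σ_{t=1}^{8}(x_t−x̄)(x_{t+2}−x̄) = -12.4128
Denominator Σ(x_t−x̄)² = 148.6960
r_2 = -12.4128 / 148.6960 = -0.083

-0.083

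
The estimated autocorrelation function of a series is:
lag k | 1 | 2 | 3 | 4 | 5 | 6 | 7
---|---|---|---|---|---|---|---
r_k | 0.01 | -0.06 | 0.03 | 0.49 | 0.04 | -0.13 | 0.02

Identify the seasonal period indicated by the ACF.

4

The largest autocorrelation is r_4 = 0.49; the remaining lags stay at or below 0.04.
The dominant spike at lag 4 indicates a seasonal period of 4.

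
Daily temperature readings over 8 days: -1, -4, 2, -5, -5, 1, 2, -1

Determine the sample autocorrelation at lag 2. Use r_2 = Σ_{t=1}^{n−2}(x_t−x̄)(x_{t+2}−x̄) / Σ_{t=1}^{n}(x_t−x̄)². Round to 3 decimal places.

-0.346

Mean x̄ = (-1 − 4 + 2 − 5 − 5 + 1 + 2 − 1)/8 = -1.3750
Deviations from mean: 0.3750, -2.6250, 3.3750, -3.6250, -3.6250, 2.3750, 3.3750, 0.3750
Numerator Σ_{t=1}^{6}(x_t−x̄)(x_{t+2}−x̄) = -21.4063
Denominator Σ(x_t−x̄)² = 61.8750
r_2 = -21.4063 / 61.8750 = -0.346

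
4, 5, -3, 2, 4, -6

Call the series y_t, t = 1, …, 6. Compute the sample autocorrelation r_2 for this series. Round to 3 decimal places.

Mean ȳ = (4 + 5 − 3 + 2 + 4 − 6)/6 = 1.0000
Numerator Σ_{t=1}^{4}(y_t−ȳ)(y_{t+2}−ȳ) = -27.0000
Denominator Σ(y_t−ȳ)² = 100.0000
r_2 = -27.0000 / 100.0000 = -0.270

-0.270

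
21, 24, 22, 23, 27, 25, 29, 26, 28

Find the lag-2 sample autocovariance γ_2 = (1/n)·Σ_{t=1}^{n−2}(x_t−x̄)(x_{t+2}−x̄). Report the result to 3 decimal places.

3.111

Mean x̄ = (21 + 24 + 22 + 23 + 27 + 25 + 29 + 26 + 28)/9 = 25.0000
Σ_{t=1}^{7}(x_t−x̄)(x_{t+2}−x̄) = 28.0000
γ_2 = 28.0000 / 9 = 3.111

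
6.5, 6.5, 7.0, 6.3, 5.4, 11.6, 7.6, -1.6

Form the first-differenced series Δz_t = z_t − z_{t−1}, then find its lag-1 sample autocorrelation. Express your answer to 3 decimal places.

0.051

First differences Δz: 0.0, 0.5, -0.7, -0.9, 6.2, -4.0, -9.2
Mean of differences = -1.1571
Numerator Σ(Δz_t−Δz̄)(Δz_{t+1}−Δz̄) = 6.6339
Denominator Σ(Δz_t−Δz̄)² = 131.2571
r_1(Δz) = 6.6339 / 131.2571 = 0.051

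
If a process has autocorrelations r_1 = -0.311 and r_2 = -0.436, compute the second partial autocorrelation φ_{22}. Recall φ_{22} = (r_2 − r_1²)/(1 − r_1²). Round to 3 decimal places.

-0.590

φ_{22} = (r_2 − r_1²) / (1 − r_1²)
r_1² = (-0.311)² = 0.096721
Numerator = -0.436 − 0.0967 = -0.5327; denominator = 1 − 0.0967 = 0.9033
φ_{22} = -0.5327 / 0.9033 = -0.590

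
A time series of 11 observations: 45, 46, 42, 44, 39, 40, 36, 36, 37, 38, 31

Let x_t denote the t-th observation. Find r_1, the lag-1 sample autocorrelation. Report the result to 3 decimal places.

0.472

Mean x̄ = (45 + 46 + 42 + 44 + 39 + 40 + 36 + 36 + 37 + 38 + 31)/11 = 39.4545
Numerator Σ_{t=1}^{10}(x_t−x̄)(x_{t+1}−x̄) = 96.6116
Denominator Σ(x_t−x̄)² = 204.7273
r_1 = 96.6116 / 204.7273 = 0.472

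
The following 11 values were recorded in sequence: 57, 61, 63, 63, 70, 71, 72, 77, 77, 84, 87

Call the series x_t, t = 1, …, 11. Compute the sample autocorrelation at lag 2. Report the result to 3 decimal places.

Mean x̄ = (57 + 61 + 63 + 63 + 70 + 71 + 72 + 77 + 77 + 84 + 87)/11 = 71.0909
Numerator Σ_{t=1}^{9}(x_t−x̄)(x_{t+2}−x̄) = 379.3471
Denominator Σ(x_t−x̄)² = 922.9091
r_2 = 379.3471 / 922.9091 = 0.411

0.411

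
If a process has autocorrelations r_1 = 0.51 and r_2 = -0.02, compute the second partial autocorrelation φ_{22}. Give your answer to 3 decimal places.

-0.379

φ_{22} = (r_2 − r_1²) / (1 − r_1²)
r_1² = (0.51)² = 0.2601
Numerator = -0.02 − 0.2601 = -0.2801; denominator = 1 − 0.2601 = 0.7399
φ_{22} = -0.2801 / 0.7399 = -0.379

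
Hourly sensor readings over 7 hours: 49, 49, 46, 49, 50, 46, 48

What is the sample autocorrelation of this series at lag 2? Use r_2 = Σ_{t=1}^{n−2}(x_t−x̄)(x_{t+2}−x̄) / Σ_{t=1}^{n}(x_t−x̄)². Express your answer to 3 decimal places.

Mean x̄ = (49 + 49 + 46 + 49 + 50 + 46 + 48)/7 = 48.1429
Σ(x_t−x̄)(x_{t+2}−x̄) = (-1.8367) + (0.7347) + (-3.9796) + (-1.8367) + (-0.2653) = -7.1837
Denominator Σ(x_t−x̄)² = 14.8571
r_2 = -7.1837 / 14.8571 = -0.484

-0.484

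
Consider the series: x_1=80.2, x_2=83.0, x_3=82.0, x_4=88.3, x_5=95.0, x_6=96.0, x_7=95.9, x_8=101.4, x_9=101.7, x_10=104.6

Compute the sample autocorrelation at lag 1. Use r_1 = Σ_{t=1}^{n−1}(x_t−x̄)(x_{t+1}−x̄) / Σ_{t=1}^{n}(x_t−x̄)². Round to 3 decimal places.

0.696

Mean x̄ = (80.2 + 83.0 + 82.0 + 88.3 + 95.0 + 96.0 + 95.9 + 101.4 + 101.7 + 104.6)/10 = 92.8100
Numerator Σ_{t=1}^{9}(x_t−x̄)(x_{t+1}−x̄) = 493.1909
Denominator Σ(x_t−x̄)² = 708.7890
r_1 = 493.1909 / 708.7890 = 0.696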